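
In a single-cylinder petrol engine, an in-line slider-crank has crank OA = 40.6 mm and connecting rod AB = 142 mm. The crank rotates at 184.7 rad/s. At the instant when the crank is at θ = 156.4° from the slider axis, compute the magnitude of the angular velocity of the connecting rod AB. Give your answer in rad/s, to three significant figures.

48.7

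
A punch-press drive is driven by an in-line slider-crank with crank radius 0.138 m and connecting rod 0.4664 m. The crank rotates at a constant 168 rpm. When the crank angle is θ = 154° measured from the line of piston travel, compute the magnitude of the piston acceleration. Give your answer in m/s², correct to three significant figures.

30.4

ω = 2π·168/60 = 17.59 rad/s
x(θ) = r cosθ + √(L² − r² sin²θ); with ω constant, a = ω²·d²x/dθ².
d²x/dθ² = −r cosθ − r²(cos2θ)/√u − r⁴ sin²2θ/(4u^{3/2}),  u = L² − r² sin²θ = 0.213869 m².
Substituting r = 0.138 m, L = 0.4664 m, θ = 154°: d²x/dθ² = +0.098112 m.
a = ω²·d²x/dθ² = (17.59)²·(+0.098112) = +30.367 m/s²;  |a| = 30.367 m/s².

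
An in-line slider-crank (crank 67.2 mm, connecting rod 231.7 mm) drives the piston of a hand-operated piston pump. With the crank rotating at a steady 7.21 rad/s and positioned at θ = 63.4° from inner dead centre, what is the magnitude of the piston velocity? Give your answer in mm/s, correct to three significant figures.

491

ω = 7.21 rad/s
For an in-line slider-crank, x = r cosθ + √(L² − r² sin²θ), so v = −rω sinθ·[1 + r cosθ/√(L² − r² sin²θ)].
With r = 0.0672 m, L = 0.2317 m, θ = 63.4°: √(L² − r² sin²θ) = 0.22377 m.
v = −0.0672·7.21·0.89415·[1 + 0.0672·0.44776/0.22377] = -0.49148 m/s.
|v| = 0.49148 m/s = 491.48 mm/s.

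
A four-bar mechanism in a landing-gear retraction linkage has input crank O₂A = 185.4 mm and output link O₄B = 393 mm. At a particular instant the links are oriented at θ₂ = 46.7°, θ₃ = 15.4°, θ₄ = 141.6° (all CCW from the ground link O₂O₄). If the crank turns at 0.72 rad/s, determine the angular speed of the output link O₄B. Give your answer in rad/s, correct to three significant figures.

0.219

ω₂ = 0.72 rad/s
Differentiating the loop-closure r₂e^{iθ₂}+r₃e^{iθ₃}=r₁+r₄e^{iθ₄} gives r₂ω₂e^{iθ₂}+r₃ω₃e^{iθ₃}=r₄ω₄e^{iθ₄}.
Eliminating the other unknown: ω₄ = r₂ω₂ sin(θ₂−θ₃) / [r₄ sin(θ₄−θ₃)].
Numerator sine = +0.51952; denominator sine = +0.80696.
Result = 0.1854·0.72·(+0.51952) / (0.393·(+0.80696)) = +0.21867 rad/s; magnitude 0.21867 rad/s.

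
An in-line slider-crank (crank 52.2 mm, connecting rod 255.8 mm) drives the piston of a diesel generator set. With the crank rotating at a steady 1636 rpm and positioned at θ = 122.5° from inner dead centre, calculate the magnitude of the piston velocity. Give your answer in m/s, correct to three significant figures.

ω = 2π·1636/60 = 171.3 rad/s
For an in-line slider-crank, x = r cosθ + √(L² − r² sin²θ), so v = −rω sinθ·[1 + r cosθ/√(L² − r² sin²θ)].
With r = 0.0522 m, L = 0.2558 m, θ = 122.5°: √(L² − r² sin²θ) = 0.25198 m.
v = −0.0522·171.3·0.84339·[1 + 0.0522·-0.53730/0.25198] = -6.7029 m/s.
|v| = 6.7029 m/s.

6.70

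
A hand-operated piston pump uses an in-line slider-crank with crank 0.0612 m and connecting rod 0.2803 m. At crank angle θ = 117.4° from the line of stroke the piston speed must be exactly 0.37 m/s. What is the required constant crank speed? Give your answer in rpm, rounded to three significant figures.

For an in-line slider-crank, |v_piston| = rω|sinθ|·[1 + r cosθ/√(L² − r² sin²θ)].
With r = 0.0612 m, L = 0.2803 m, θ = 117.4°: the bracketed kinematic factor |dx/dθ| = 0.048769 m.
ω = v/|dx/dθ| = 0.37/0.048769 = 7.5867 rad/s.
N = 60ω/(2π) = 72.448 rpm.

72.4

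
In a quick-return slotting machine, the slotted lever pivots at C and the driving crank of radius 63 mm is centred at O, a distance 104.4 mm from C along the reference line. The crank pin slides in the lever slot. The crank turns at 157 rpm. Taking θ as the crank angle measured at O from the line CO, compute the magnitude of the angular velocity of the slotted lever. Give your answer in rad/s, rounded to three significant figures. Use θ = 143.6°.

5.09

ω = 16.44 rad/s (from 157 rpm).
Crank pin A relative to C: A = (d + r cosθ, r sinθ); lever angle φ = atan2(r sinθ, d + r cosθ).
Differentiating tanφ: φ̇ = rω(d cosθ + r)/(d² + r² + 2dr cosθ).
d² + r² + 2dr cosθ = |CA|² = 0.00428047 m²;  d cosθ + r = -0.021031 m.
|ω_lever| = |0.063·16.44·-0.021031| / 0.00428047 = 5.089 rad/s.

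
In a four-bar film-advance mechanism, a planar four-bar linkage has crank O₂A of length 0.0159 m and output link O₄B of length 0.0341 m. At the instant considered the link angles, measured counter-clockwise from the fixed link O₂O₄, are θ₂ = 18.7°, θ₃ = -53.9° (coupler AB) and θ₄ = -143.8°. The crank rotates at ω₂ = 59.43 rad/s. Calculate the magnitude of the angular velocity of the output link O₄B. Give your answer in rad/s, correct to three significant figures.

ω₂ = 59.43 rad/s
Differentiating the loop-closure r₂e^{iθ₂}+r₃e^{iθ₃}=r₁+r₄e^{iθ₄} gives r₂ω₂e^{iθ₂}+r₃ω₃e^{iθ₃}=r₄ω₄e^{iθ₄}.
Eliminating the other unknown: ω₄ = r₂ω₂ sin(θ₂−θ₃) / [r₄ sin(θ₄−θ₃)].
Numerator sine = +0.95424; denominator sine = -1.00000.
Result = 0.0159·59.43·(+0.95424) / (0.0341·(-1.00000)) = -26.443 rad/s; magnitude 26.443 rad/s.

26.4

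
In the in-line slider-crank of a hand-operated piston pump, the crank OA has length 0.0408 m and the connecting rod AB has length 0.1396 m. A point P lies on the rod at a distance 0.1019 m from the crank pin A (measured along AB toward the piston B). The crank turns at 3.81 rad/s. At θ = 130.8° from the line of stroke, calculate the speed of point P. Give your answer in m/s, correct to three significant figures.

ω = 3.81 rad/s.  Crank-pin speed |V_A| = rω = 0.15545 m/s, perpendicular to OA.
Rod angle: sinφ = −(r/L) sinθ ⇒ φ = -12.782°; ω_rod = −rω cosθ/√(L²−r²sin²θ) = +0.74609 rad/s.
V_P = V_A + ω_rod × AP, with AP = 0.1019 m along the rod.
Components: V_Px = −rω sinθ − a·ω_rod·sinφ = -0.10085 m/s;  V_Py = rω cosθ + a·ω_rod·cosφ = -0.027431 m/s.
|V_P| = √(V_Px² + V_Py²) = 0.10452 m/s.

0.105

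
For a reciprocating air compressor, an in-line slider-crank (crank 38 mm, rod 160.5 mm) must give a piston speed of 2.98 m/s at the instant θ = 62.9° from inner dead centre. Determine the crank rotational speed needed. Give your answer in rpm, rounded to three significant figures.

758

For an in-line slider-crank, |v_piston| = rω|sinθ|·[1 + r cosθ/√(L² − r² sin²θ)].
With r = 0.038 m, L = 0.1605 m, θ = 62.9°: the bracketed kinematic factor |dx/dθ| = 0.03756 m.
ω = v/|dx/dθ| = 2.98/0.03756 = 79.339 rad/s.
N = 60ω/(2π) = 757.63 rpm.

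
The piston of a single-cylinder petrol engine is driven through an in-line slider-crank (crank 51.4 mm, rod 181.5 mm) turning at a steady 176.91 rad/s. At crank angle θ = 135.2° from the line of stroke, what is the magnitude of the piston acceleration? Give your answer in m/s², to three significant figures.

1130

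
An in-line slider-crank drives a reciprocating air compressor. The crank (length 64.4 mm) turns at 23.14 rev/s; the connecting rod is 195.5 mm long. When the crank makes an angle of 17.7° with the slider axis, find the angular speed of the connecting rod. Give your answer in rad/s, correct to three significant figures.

ω = 145.4 rad/s (converted from 23.14 rev/s).
The rod makes angle φ with the slider axis where L sinφ = r sinθ; differentiating, L cosφ·φ̇ = r ω cosθ.
L cosφ = √(L² − r² sin²θ) = 0.19452 m.
|ω_rod| = r ω |cosθ| / √(L² − r² sin²θ) = 0.0644·145.4·0.95266/0.19452 = 45.857 rad/s.

45.9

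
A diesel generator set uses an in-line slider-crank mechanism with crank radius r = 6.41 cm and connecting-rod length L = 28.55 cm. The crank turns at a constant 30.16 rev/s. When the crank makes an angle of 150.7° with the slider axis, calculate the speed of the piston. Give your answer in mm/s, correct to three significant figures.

ω = 2π·30.2 = 189.5 rad/s
For an in-line slider-crank, x = r cosθ + √(L² − r² sin²θ), so v = −rω sinθ·[1 + r cosθ/√(L² − r² sin²θ)].
With r = 0.0641 m, L = 0.2855 m, θ = 150.7°: √(L² − r² sin²θ) = 0.28377 m.
v = −0.0641·189.5·0.48938·[1 + 0.0641·-0.87207/0.28377] = -4.7735 m/s.
|v| = 4.7735 m/s = 4773.5 mm/s.

4770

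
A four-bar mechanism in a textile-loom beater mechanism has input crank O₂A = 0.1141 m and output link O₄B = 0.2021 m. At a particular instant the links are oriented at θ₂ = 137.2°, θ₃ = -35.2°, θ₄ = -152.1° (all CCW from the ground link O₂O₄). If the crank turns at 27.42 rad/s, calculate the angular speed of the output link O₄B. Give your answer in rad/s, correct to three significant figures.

ω₂ = 27.42 rad/s
Differentiating the loop-closure r₂e^{iθ₂}+r₃e^{iθ₃}=r₁+r₄e^{iθ₄} gives r₂ω₂e^{iθ₂}+r₃ω₃e^{iθ₃}=r₄ω₄e^{iθ₄}.
Eliminating the other unknown: ω₄ = r₂ω₂ sin(θ₂−θ₃) / [r₄ sin(θ₄−θ₃)].
Numerator sine = +0.13226; denominator sine = -0.89180.
Result = 0.1141·27.42·(+0.13226) / (0.2021·(-0.89180)) = -2.2958 rad/s; magnitude 2.2958 rad/s.

2.30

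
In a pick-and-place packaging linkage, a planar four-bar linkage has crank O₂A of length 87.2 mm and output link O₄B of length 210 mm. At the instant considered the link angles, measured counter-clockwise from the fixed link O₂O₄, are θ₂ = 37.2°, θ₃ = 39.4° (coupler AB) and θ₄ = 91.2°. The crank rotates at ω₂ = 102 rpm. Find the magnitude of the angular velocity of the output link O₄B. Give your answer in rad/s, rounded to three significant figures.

0.217

ω₂ = 10.68 rad/s (from 102 rpm).
Differentiating the loop-closure r₂e^{iθ₂}+r₃e^{iθ₃}=r₁+r₄e^{iθ₄} gives r₂ω₂e^{iθ₂}+r₃ω₃e^{iθ₃}=r₄ω₄e^{iθ₄}.
Eliminating the other unknown: ω₄ = r₂ω₂ sin(θ₂−θ₃) / [r₄ sin(θ₄−θ₃)].
Numerator sine = -0.03839; denominator sine = +0.78586.
Result = 0.0872·10.68·(-0.03839) / (0.21·(+0.78586)) = -0.21666 rad/s; magnitude 0.21666 rad/s.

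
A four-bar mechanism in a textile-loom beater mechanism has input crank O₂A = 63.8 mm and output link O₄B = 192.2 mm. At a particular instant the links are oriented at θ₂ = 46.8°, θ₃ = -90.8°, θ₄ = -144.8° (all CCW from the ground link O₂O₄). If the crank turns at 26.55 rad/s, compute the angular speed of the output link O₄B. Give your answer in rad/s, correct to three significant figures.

7.35

ω₂ = 26.55 rad/s
Differentiating the loop-closure r₂e^{iθ₂}+r₃e^{iθ₃}=r₁+r₄e^{iθ₄} gives r₂ω₂e^{iθ₂}+r₃ω₃e^{iθ₃}=r₄ω₄e^{iθ₄}.
Eliminating the other unknown: ω₄ = r₂ω₂ sin(θ₂−θ₃) / [r₄ sin(θ₄−θ₃)].
Numerator sine = +0.67430; denominator sine = -0.80902.
Result = 0.0638·26.55·(+0.67430) / (0.1922·(-0.80902)) = -7.3456 rad/s; magnitude 7.3456 rad/s.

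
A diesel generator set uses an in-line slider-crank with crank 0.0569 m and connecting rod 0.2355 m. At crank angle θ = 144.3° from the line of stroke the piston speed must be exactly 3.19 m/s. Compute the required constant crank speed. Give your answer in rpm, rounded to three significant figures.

1140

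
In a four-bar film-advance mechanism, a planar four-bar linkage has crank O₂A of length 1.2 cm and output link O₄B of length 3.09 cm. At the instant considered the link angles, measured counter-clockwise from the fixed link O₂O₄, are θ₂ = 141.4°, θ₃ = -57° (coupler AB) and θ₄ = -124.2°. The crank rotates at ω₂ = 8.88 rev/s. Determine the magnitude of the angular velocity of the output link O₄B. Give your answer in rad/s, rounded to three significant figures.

ω₂ = 55.79 rad/s (from 8.88 rev/s).
Differentiating the loop-closure r₂e^{iθ₂}+r₃e^{iθ₃}=r₁+r₄e^{iθ₄} gives r₂ω₂e^{iθ₂}+r₃ω₃e^{iθ₃}=r₄ω₄e^{iθ₄}.
Eliminating the other unknown: ω₄ = r₂ω₂ sin(θ₂−θ₃) / [r₄ sin(θ₄−θ₃)].
Numerator sine = -0.31565; denominator sine = -0.92186.
Result = 0.012·55.79·(-0.31565) / (0.0309·(-0.92186)) = +7.4191 rad/s; magnitude 7.4191 rad/s.

7.42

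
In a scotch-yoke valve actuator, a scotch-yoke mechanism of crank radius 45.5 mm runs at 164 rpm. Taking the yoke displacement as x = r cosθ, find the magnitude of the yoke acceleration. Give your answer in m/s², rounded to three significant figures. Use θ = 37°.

10.7

ω = 17.17 rad/s (from 164 rpm).
x = r cosθ ⇒ ẍ = −rω² cosθ (ω constant).
|a| = rω²|cosθ| = 0.0455·(17.17)²·|cos 37°| = 10.718 m/s².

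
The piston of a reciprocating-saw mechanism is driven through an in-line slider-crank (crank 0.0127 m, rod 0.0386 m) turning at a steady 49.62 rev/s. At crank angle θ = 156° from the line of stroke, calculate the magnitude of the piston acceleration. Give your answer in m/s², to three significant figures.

ω = 2π·49.6 = 311.8 rad/s
x(θ) = r cosθ + √(L² − r² sin²θ); with ω constant, a = ω²·d²x/dθ².
d²x/dθ² = −r cosθ − r²(cos2θ)/√u − r⁴ sin²2θ/(4u^{3/2}),  u = L² − r² sin²θ = 0.00146328 m².
Substituting r = 0.0127 m, L = 0.0386 m, θ = 156°: d²x/dθ² = +0.0087165 m.
a = ω²·d²x/dθ² = (311.8)²·(+0.0087165) = +847.26 m/s²;  |a| = 847.26 m/s².

847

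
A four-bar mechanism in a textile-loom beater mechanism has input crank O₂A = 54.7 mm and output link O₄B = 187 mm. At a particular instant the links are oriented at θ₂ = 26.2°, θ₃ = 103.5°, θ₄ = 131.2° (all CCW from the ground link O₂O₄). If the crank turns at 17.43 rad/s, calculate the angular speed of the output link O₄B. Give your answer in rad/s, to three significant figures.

ω₂ = 17.43 rad/s
Differentiating the loop-closure r₂e^{iθ₂}+r₃e^{iθ₃}=r₁+r₄e^{iθ₄} gives r₂ω₂e^{iθ₂}+r₃ω₃e^{iθ₃}=r₄ω₄e^{iθ₄}.
Eliminating the other unknown: ω₄ = r₂ω₂ sin(θ₂−θ₃) / [r₄ sin(θ₄−θ₃)].
Numerator sine = -0.97553; denominator sine = +0.46484.
Result = 0.0547·17.43·(-0.97553) / (0.187·(+0.46484)) = -10.7 rad/s; magnitude 10.7 rad/s.

10.7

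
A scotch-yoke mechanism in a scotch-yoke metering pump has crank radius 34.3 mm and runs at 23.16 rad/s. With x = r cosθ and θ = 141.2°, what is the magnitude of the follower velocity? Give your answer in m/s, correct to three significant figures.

0.498

ω = 23.16 rad/s
x = r cosθ ⇒ ẋ = −rω sinθ.
|v| = rω|sinθ| = 0.0343·23.16·|sin 141.2°| = 0.49777 m/s.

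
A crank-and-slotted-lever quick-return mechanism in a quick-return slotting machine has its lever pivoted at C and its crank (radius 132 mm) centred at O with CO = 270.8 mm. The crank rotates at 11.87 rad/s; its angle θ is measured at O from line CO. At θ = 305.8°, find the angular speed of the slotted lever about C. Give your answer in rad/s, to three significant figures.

ω = 11.87 rad/s
Crank pin A relative to C: A = (d + r cosθ, r sinθ); lever angle φ = atan2(r sinθ, d + r cosθ).
Differentiating tanφ: φ̇ = rω(d cosθ + r)/(d² + r² + 2dr cosθ).
d² + r² + 2dr cosθ = |CA|² = 0.132576 m²;  d cosθ + r = +0.29041 m.
|ω_lever| = |0.132·11.87·+0.29041| / 0.132576 = 3.4321 rad/s.

3.43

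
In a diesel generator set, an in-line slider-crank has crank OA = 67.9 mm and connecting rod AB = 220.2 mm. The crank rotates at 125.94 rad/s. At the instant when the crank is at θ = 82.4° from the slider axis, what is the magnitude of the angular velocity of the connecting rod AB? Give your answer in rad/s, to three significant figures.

5.39

ω = 125.9 rad/s
The rod makes angle φ with the slider axis where L sinφ = r sinθ; differentiating, L cosφ·φ̇ = r ω cosθ.
L cosφ = √(L² − r² sin²θ) = 0.20966 m.
|ω_rod| = r ω |cosθ| / √(L² − r² sin²θ) = 0.0679·125.9·0.13226/0.20966 = 5.3942 rad/s.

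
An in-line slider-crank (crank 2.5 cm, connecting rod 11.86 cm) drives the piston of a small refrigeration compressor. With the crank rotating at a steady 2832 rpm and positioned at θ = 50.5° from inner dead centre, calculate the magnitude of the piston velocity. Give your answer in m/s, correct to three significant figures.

6.50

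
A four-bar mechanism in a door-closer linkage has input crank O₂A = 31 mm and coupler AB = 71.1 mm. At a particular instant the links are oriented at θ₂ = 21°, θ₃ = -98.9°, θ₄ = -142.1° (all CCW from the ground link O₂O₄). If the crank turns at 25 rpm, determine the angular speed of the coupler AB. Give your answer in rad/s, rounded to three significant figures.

ω₂ = 2.618 rad/s (from 25 rpm).
Differentiating the loop-closure r₂e^{iθ₂}+r₃e^{iθ₃}=r₁+r₄e^{iθ₄} gives r₂ω₂e^{iθ₂}+r₃ω₃e^{iθ₃}=r₄ω₄e^{iθ₄}.
Eliminating the other unknown: ω₃ = r₂ω₂ sin(θ₄−θ₂) / [r₃ sin(θ₃−θ₄)].
Numerator sine = -0.29070; denominator sine = +0.68455.
Result = 0.031·2.618·(-0.29070) / (0.0711·(+0.68455)) = -0.48474 rad/s; magnitude 0.48474 rad/s.

0.485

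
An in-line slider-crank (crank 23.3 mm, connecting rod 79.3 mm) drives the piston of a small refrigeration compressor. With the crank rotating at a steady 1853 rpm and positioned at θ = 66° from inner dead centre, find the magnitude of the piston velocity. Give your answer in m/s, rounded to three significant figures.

ω = 2π·1853/60 = 194 rad/s
For an in-line slider-crank, x = r cosθ + √(L² − r² sin²θ), so v = −rω sinθ·[1 + r cosθ/√(L² − r² sin²θ)].
With r = 0.0233 m, L = 0.0793 m, θ = 66°: √(L² − r² sin²θ) = 0.07639 m.
v = −0.0233·194·0.91355·[1 + 0.0233·0.40674/0.07639] = -4.6428 m/s.
|v| = 4.6428 m/s.

4.64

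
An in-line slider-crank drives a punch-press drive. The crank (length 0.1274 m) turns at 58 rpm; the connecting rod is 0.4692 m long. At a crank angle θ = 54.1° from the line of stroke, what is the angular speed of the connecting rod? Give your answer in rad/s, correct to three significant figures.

ω = 6.074 rad/s (converted from 58 rpm).
The rod makes angle φ with the slider axis where L sinφ = r sinθ; differentiating, L cosφ·φ̇ = r ω cosθ.
L cosφ = √(L² − r² sin²θ) = 0.45771 m.
|ω_rod| = r ω |cosθ| / √(L² − r² sin²θ) = 0.1274·6.074·0.58637/0.45771 = 0.99131 rad/s.

0.991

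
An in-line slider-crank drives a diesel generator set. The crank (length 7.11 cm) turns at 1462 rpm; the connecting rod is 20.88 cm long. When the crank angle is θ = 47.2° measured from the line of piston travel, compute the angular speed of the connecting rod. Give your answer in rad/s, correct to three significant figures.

ω = 153.1 rad/s (converted from 1462 rpm).
The rod makes angle φ with the slider axis where L sinφ = r sinθ; differentiating, L cosφ·φ̇ = r ω cosθ.
L cosφ = √(L² − r² sin²θ) = 0.20218 m.
|ω_rod| = r ω |cosθ| / √(L² − r² sin²θ) = 0.0711·153.1·0.67944/0.20218 = 36.582 rad/s.

36.6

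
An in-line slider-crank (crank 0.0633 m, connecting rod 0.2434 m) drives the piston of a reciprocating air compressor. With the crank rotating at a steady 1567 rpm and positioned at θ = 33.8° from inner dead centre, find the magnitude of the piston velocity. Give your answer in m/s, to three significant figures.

7.04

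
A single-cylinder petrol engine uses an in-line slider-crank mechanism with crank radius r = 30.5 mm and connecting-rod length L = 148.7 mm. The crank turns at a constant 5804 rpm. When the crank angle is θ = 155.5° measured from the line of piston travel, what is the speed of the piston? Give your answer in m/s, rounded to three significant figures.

ω = 2π·5804/60 = 607.8 rad/s
For an in-line slider-crank, x = r cosθ + √(L² − r² sin²θ), so v = −rω sinθ·[1 + r cosθ/√(L² − r² sin²θ)].
With r = 0.0305 m, L = 0.1487 m, θ = 155.5°: √(L² − r² sin²θ) = 0.14816 m.
v = −0.0305·607.8·0.41469·[1 + 0.0305·-0.90996/0.14816] = -6.2474 m/s.
|v| = 6.2474 m/s.

6.25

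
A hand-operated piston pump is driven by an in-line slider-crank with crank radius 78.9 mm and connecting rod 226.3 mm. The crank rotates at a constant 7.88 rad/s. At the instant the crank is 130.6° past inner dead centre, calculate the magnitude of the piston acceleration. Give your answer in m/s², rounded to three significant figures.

3.40

ω = 7.88 rad/s
x(θ) = r cosθ + √(L² − r² sin²θ); with ω constant, a = ω²·d²x/dθ².
d²x/dθ² = −r cosθ − r²(cos2θ)/√u − r⁴ sin²2θ/(4u^{3/2}),  u = L² − r² sin²θ = 0.0476229 m².
Substituting r = 0.0789 m, L = 0.2263 m, θ = 130.6°: d²x/dθ² = +0.0548 m.
a = ω²·d²x/dθ² = (7.88)²·(+0.0548) = +3.4028 m/s²;  |a| = 3.4028 m/s².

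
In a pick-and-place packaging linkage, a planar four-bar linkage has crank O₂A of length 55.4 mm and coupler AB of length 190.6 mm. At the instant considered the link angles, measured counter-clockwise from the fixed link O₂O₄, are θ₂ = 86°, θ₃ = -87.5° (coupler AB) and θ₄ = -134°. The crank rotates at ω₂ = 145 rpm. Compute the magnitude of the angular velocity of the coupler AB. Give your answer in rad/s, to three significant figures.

ω₂ = 15.18 rad/s (from 145 rpm).
Differentiating the loop-closure r₂e^{iθ₂}+r₃e^{iθ₃}=r₁+r₄e^{iθ₄} gives r₂ω₂e^{iθ₂}+r₃ω₃e^{iθ₃}=r₄ω₄e^{iθ₄}.
Eliminating the other unknown: ω₃ = r₂ω₂ sin(θ₄−θ₂) / [r₃ sin(θ₃−θ₄)].
Numerator sine = +0.64279; denominator sine = +0.72537.
Result = 0.0554·15.18·(+0.64279) / (0.1906·(+0.72537)) = +3.911 rad/s; magnitude 3.911 rad/s.

3.91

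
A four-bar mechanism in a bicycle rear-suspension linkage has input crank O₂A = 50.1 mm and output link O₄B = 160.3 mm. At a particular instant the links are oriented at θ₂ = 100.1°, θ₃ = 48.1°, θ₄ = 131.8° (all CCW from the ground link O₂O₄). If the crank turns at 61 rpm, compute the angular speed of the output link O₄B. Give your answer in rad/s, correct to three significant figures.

ω₂ = 6.388 rad/s (from 61 rpm).
Differentiating the loop-closure r₂e^{iθ₂}+r₃e^{iθ₃}=r₁+r₄e^{iθ₄} gives r₂ω₂e^{iθ₂}+r₃ω₃e^{iθ₃}=r₄ω₄e^{iθ₄}.
Eliminating the other unknown: ω₄ = r₂ω₂ sin(θ₂−θ₃) / [r₄ sin(θ₄−θ₃)].
Numerator sine = +0.78801; denominator sine = +0.99396.
Result = 0.0501·6.388·(+0.78801) / (0.1603·(+0.99396)) = +1.5828 rad/s; magnitude 1.5828 rad/s.

1.58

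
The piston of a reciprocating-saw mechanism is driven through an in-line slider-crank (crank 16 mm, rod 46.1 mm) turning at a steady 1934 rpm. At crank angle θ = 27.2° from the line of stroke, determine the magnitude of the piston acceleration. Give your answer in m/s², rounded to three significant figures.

ω = 2π·1934/60 = 202.5 rad/s
x(θ) = r cosθ + √(L² − r² sin²θ); with ω constant, a = ω²·d²x/dθ².
d²x/dθ² = −r cosθ − r²(cos2θ)/√u − r⁴ sin²2θ/(4u^{3/2}),  u = L² − r² sin²θ = 0.00207172 m².
Substituting r = 0.016 m, L = 0.0461 m, θ = 27.2°: d²x/dθ² = -0.01762 m.
a = ω²·d²x/dθ² = (202.5)²·(-0.01762) = -722.71 m/s²;  |a| = 722.71 m/s².

723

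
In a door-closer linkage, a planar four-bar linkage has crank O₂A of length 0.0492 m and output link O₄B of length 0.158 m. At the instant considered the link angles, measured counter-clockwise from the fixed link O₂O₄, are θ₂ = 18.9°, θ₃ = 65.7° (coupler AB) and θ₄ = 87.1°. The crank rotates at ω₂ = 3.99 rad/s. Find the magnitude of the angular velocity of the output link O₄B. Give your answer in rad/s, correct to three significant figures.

ω₂ = 3.99 rad/s
Differentiating the loop-closure r₂e^{iθ₂}+r₃e^{iθ₃}=r₁+r₄e^{iθ₄} gives r₂ω₂e^{iθ₂}+r₃ω₃e^{iθ₃}=r₄ω₄e^{iθ₄}.
Eliminating the other unknown: ω₄ = r₂ω₂ sin(θ₂−θ₃) / [r₄ sin(θ₄−θ₃)].
Numerator sine = -0.72897; denominator sine = +0.36488.
Result = 0.0492·3.99·(-0.72897) / (0.158·(+0.36488)) = -2.4822 rad/s; magnitude 2.4822 rad/s.

2.48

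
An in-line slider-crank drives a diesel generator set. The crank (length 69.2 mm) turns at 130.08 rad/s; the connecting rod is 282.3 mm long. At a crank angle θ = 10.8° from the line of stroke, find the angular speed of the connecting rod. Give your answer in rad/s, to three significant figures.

ω = 130.1 rad/s
The rod makes angle φ with the slider axis where L sinφ = r sinθ; differentiating, L cosφ·φ̇ = r ω cosθ.
L cosφ = √(L² − r² sin²θ) = 0.282 m.
|ω_rod| = r ω |cosθ| / √(L² − r² sin²θ) = 0.0692·130.1·0.98229/0.282 = 31.355 rad/s.

31.4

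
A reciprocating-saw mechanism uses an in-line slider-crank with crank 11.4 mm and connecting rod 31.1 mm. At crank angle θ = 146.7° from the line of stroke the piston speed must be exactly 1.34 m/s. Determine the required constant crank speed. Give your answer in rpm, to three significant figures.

For an in-line slider-crank, |v_piston| = rω|sinθ|·[1 + r cosθ/√(L² − r² sin²θ)].
With r = 0.0114 m, L = 0.0311 m, θ = 146.7°: the bracketed kinematic factor |dx/dθ| = 0.0043013 m.
ω = v/|dx/dθ| = 1.34/0.0043013 = 311.54 rad/s.
N = 60ω/(2π) = 2975 rpm.

2970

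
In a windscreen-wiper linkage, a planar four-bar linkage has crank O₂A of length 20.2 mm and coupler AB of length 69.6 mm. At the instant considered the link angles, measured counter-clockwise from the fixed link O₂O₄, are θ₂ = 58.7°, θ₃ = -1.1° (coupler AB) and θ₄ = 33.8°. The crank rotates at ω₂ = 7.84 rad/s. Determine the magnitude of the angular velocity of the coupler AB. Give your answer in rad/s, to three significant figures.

1.67

ω₂ = 7.84 rad/s
Differentiating the loop-closure r₂e^{iθ₂}+r₃e^{iθ₃}=r₁+r₄e^{iθ₄} gives r₂ω₂e^{iθ₂}+r₃ω₃e^{iθ₃}=r₄ω₄e^{iθ₄}.
Eliminating the other unknown: ω₃ = r₂ω₂ sin(θ₄−θ₂) / [r₃ sin(θ₃−θ₄)].
Numerator sine = -0.42104; denominator sine = -0.57215.
Result = 0.0202·7.84·(-0.42104) / (0.0696·(-0.57215)) = +1.6744 rad/s; magnitude 1.6744 rad/s.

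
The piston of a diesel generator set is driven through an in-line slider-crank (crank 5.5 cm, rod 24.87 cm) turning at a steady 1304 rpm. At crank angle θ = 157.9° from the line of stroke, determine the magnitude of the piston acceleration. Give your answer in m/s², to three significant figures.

ω = 2π·1304/60 = 136.6 rad/s
x(θ) = r cosθ + √(L² − r² sin²θ); with ω constant, a = ω²·d²x/dθ².
d²x/dθ² = −r cosθ − r²(cos2θ)/√u − r⁴ sin²2θ/(4u^{3/2}),  u = L² − r² sin²θ = 0.0614235 m².
Substituting r = 0.055 m, L = 0.2487 m, θ = 157.9°: d²x/dθ² = +0.042136 m.
a = ω²·d²x/dθ² = (136.6)²·(+0.042136) = +785.71 m/s²;  |a| = 785.71 m/s².

786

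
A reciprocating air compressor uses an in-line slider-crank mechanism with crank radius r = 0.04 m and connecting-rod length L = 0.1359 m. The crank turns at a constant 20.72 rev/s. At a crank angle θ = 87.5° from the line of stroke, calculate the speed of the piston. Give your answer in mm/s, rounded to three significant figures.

ω = 2π·20.7 = 130.2 rad/s
For an in-line slider-crank, x = r cosθ + √(L² − r² sin²θ), so v = −rω sinθ·[1 + r cosθ/√(L² − r² sin²θ)].
With r = 0.04 m, L = 0.1359 m, θ = 87.5°: √(L² − r² sin²θ) = 0.12989 m.
v = −0.04·130.2·0.99905·[1 + 0.04·0.04362/0.12989] = -5.2724 m/s.
|v| = 5.2724 m/s = 5272.4 mm/s.

5270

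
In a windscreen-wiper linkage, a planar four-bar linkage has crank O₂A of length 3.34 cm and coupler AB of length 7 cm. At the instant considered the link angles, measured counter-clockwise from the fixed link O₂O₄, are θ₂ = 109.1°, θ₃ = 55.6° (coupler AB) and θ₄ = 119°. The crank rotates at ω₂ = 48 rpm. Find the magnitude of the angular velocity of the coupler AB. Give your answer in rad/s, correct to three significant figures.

ω₂ = 5.027 rad/s (from 48 rpm).
Differentiating the loop-closure r₂e^{iθ₂}+r₃e^{iθ₃}=r₁+r₄e^{iθ₄} gives r₂ω₂e^{iθ₂}+r₃ω₃e^{iθ₃}=r₄ω₄e^{iθ₄}.
Eliminating the other unknown: ω₃ = r₂ω₂ sin(θ₄−θ₂) / [r₃ sin(θ₃−θ₄)].
Numerator sine = +0.17193; denominator sine = -0.89415.
Result = 0.0334·5.027·(+0.17193) / (0.07·(-0.89415)) = -0.46116 rad/s; magnitude 0.46116 rad/s.

0.461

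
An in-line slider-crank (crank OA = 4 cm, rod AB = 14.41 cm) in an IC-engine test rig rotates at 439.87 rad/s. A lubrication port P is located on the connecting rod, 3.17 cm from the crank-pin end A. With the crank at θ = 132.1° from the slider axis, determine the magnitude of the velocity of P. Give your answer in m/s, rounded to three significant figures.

15.5

ω = 439.9 rad/s.  Crank-pin speed |V_A| = rω = 17.595 m/s, perpendicular to OA.
Rod angle: sinφ = −(r/L) sinθ ⇒ φ = -11.886°; ω_rod = −rω cosθ/√(L²−r²sin²θ) = +83.653 rad/s.
V_P = V_A + ω_rod × AP, with AP = 0.0317 m along the rod.
Components: V_Px = −rω sinθ − a·ω_rod·sinφ = -12.509 m/s;  V_Py = rω cosθ + a·ω_rod·cosφ = -9.2011 m/s.
|V_P| = √(V_Px² + V_Py²) = 15.528 m/s.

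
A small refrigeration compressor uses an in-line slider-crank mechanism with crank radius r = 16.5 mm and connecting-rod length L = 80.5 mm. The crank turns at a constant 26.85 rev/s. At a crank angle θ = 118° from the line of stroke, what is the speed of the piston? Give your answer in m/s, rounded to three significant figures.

ω = 2π·26.9 = 168.7 rad/s
For an in-line slider-crank, x = r cosθ + √(L² − r² sin²θ), so v = −rω sinθ·[1 + r cosθ/√(L² − r² sin²θ)].
With r = 0.0165 m, L = 0.0805 m, θ = 118°: √(L² − r² sin²θ) = 0.079171 m.
v = −0.0165·168.7·0.88295·[1 + 0.0165·-0.46947/0.079171] = -2.2173 m/s.
|v| = 2.2173 m/s.

2.22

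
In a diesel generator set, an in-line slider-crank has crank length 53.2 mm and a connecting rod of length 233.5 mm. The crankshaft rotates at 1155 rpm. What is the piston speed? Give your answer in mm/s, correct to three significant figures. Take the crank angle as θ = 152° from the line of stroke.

ω = 2π·1155/60 = 121 rad/s
For an in-line slider-crank, x = r cosθ + √(L² − r² sin²θ), so v = −rω sinθ·[1 + r cosθ/√(L² − r² sin²θ)].
With r = 0.0532 m, L = 0.2335 m, θ = 152°: √(L² − r² sin²θ) = 0.23216 m.
v = −0.0532·121·0.46947·[1 + 0.0532·-0.88295/0.23216] = -2.4097 m/s.
|v| = 2.4097 m/s = 2409.7 mm/s.

2410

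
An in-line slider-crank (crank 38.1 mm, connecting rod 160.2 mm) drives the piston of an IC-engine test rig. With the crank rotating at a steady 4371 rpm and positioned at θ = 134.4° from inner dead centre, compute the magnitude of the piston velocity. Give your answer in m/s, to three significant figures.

ω = 2π·4371/60 = 457.7 rad/s
For an in-line slider-crank, x = r cosθ + √(L² − r² sin²θ), so v = −rω sinθ·[1 + r cosθ/√(L² − r² sin²θ)].
With r = 0.0381 m, L = 0.1602 m, θ = 134.4°: √(L² − r² sin²θ) = 0.15787 m.
v = −0.0381·457.7·0.71447·[1 + 0.0381·-0.69966/0.15787] = -10.356 m/s.
|v| = 10.356 m/s.

10.4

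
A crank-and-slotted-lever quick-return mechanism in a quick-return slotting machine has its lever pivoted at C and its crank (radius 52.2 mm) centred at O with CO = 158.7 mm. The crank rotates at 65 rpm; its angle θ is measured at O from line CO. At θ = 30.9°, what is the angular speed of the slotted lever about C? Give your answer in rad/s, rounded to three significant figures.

ω = 6.807 rad/s (from 65 rpm).
Crank pin A relative to C: A = (d + r cosθ, r sinθ); lever angle φ = atan2(r sinθ, d + r cosθ).
Differentiating tanφ: φ̇ = rω(d cosθ + r)/(d² + r² + 2dr cosθ).
d² + r² + 2dr cosθ = |CA|² = 0.0421272 m²;  d cosθ + r = +0.18837 m.
|ω_lever| = |0.0522·6.807·+0.18837| / 0.0421272 = 1.5888 rad/s.

1.59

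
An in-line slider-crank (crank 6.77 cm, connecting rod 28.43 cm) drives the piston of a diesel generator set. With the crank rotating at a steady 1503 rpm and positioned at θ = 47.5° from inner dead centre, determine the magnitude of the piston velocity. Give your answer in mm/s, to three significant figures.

ω = 2π·1503/60 = 157.4 rad/s
For an in-line slider-crank, x = r cosθ + √(L² − r² sin²θ), so v = −rω sinθ·[1 + r cosθ/√(L² − r² sin²θ)].
With r = 0.0677 m, L = 0.2843 m, θ = 47.5°: √(L² − r² sin²θ) = 0.27988 m.
v = −0.0677·157.4·0.73728·[1 + 0.0677·0.67559/0.27988] = -9.1399 m/s.
|v| = 9.1399 m/s = 9139.9 mm/s.

9140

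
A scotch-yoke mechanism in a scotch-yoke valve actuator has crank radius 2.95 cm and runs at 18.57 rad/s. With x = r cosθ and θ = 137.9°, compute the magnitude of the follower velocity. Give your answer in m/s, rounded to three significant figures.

ω = 18.57 rad/s
x = r cosθ ⇒ ẋ = −rω sinθ.
|v| = rω|sinθ| = 0.0295·18.57·|sin 137.9°| = 0.36727 m/s.

0.367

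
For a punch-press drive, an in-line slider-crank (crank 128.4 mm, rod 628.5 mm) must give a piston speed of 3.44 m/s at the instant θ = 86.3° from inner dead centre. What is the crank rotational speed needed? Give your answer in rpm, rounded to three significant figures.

For an in-line slider-crank, |v_piston| = rω|sinθ|·[1 + r cosθ/√(L² − r² sin²θ)].
With r = 0.1284 m, L = 0.6285 m, θ = 86.3°: the bracketed kinematic factor |dx/dθ| = 0.12986 m.
ω = v/|dx/dθ| = 3.44/0.12986 = 26.491 rad/s.
N = 60ω/(2π) = 252.97 rpm.

253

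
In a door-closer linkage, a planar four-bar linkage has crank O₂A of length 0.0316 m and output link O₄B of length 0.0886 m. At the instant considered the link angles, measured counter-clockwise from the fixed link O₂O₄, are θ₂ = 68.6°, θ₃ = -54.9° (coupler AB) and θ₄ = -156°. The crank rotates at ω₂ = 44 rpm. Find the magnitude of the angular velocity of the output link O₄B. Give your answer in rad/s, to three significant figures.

1.40

ω₂ = 4.608 rad/s (from 44 rpm).
Differentiating the loop-closure r₂e^{iθ₂}+r₃e^{iθ₃}=r₁+r₄e^{iθ₄} gives r₂ω₂e^{iθ₂}+r₃ω₃e^{iθ₃}=r₄ω₄e^{iθ₄}.
Eliminating the other unknown: ω₄ = r₂ω₂ sin(θ₂−θ₃) / [r₄ sin(θ₄−θ₃)].
Numerator sine = +0.83389; denominator sine = -0.98129.
Result = 0.0316·4.608·(+0.83389) / (0.0886·(-0.98129)) = -1.3965 rad/s; magnitude 1.3965 rad/s.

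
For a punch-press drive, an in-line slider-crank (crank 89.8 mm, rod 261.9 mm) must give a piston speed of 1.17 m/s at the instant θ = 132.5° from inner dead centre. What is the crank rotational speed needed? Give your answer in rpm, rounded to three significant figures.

222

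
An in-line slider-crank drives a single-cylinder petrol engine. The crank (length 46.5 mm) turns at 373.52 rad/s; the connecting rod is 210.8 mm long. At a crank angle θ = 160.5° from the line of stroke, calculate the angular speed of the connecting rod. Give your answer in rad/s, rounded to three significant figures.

77.9

ω = 373.5 rad/s
The rod makes angle φ with the slider axis where L sinφ = r sinθ; differentiating, L cosφ·φ̇ = r ω cosθ.
L cosφ = √(L² − r² sin²θ) = 0.21023 m.
|ω_rod| = r ω |cosθ| / √(L² − r² sin²θ) = 0.0465·373.5·0.94264/0.21023 = 77.88 rad/s.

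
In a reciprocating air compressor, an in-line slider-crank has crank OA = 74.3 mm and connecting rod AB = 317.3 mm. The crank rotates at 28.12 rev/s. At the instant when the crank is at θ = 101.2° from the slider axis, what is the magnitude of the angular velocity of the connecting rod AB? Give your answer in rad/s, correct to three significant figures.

ω = 176.7 rad/s (converted from 28.12 rev/s).
The rod makes angle φ with the slider axis where L sinφ = r sinθ; differentiating, L cosφ·φ̇ = r ω cosθ.
L cosφ = √(L² − r² sin²θ) = 0.30882 m.
|ω_rod| = r ω |cosθ| / √(L² − r² sin²θ) = 0.0743·176.7·0.19423/0.30882 = 8.2568 rad/s.

8.26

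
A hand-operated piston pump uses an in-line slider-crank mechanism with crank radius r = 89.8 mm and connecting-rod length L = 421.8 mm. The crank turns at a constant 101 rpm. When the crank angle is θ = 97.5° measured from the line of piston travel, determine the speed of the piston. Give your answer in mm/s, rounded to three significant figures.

915

ω = 2π·101/60 = 10.58 rad/s
For an in-line slider-crank, x = r cosθ + √(L² − r² sin²θ), so v = −rω sinθ·[1 + r cosθ/√(L² − r² sin²θ)].
With r = 0.0898 m, L = 0.4218 m, θ = 97.5°: √(L² − r² sin²θ) = 0.4123 m.
v = −0.0898·10.58·0.99144·[1 + 0.0898·-0.13053/0.4123] = -0.91489 m/s.
|v| = 0.91489 m/s = 914.89 mm/s.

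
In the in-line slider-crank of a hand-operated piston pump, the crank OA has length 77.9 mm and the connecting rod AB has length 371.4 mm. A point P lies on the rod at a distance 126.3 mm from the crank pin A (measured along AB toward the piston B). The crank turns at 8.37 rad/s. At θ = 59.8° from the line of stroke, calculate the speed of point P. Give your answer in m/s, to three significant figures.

ω = 8.37 rad/s.  Crank-pin speed |V_A| = rω = 0.65202 m/s, perpendicular to OA.
Rod angle: sinφ = −(r/L) sinθ ⇒ φ = -10.444°; ω_rod = −rω cosθ/√(L²−r²sin²θ) = -0.89797 rad/s.
V_P = V_A + ω_rod × AP, with AP = 0.1263 m along the rod.
Components: V_Px = −rω sinθ − a·ω_rod·sinφ = -0.58409 m/s;  V_Py = rω cosθ + a·ω_rod·cosφ = +0.21645 m/s.
|V_P| = √(V_Px² + V_Py²) = 0.6229 m/s.

0.623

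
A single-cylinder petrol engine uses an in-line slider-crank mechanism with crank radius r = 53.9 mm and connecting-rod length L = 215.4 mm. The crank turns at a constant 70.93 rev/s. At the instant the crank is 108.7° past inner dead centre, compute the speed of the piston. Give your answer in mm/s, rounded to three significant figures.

20900

ω = 2π·70.9 = 445.7 rad/s
For an in-line slider-crank, x = r cosθ + √(L² − r² sin²θ), so v = −rω sinθ·[1 + r cosθ/√(L² − r² sin²θ)].
With r = 0.0539 m, L = 0.2154 m, θ = 108.7°: √(L² − r² sin²θ) = 0.20926 m.
v = −0.0539·445.7·0.94721·[1 + 0.0539·-0.32061/0.20926] = -20.874 m/s.
|v| = 20.874 m/s = 20874 mm/s.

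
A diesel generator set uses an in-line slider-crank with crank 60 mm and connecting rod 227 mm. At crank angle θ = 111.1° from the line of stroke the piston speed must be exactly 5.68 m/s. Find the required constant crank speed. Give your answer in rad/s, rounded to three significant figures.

113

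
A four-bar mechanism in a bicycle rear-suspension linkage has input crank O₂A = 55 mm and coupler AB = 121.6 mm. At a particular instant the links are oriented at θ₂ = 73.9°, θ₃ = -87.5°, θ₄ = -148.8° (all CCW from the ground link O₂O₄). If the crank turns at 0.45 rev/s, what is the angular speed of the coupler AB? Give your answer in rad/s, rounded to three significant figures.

0.989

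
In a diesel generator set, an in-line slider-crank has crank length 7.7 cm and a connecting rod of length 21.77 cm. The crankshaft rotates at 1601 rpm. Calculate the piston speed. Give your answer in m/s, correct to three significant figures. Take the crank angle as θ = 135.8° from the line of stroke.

ω = 2π·1601/60 = 167.7 rad/s
For an in-line slider-crank, x = r cosθ + √(L² − r² sin²θ), so v = −rω sinθ·[1 + r cosθ/√(L² − r² sin²θ)].
With r = 0.077 m, L = 0.2177 m, θ = 135.8°: √(L² − r² sin²θ) = 0.21098 m.
v = −0.077·167.7·0.69717·[1 + 0.077·-0.71691/0.21098] = -6.6452 m/s.
|v| = 6.6452 m/s.

6.65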